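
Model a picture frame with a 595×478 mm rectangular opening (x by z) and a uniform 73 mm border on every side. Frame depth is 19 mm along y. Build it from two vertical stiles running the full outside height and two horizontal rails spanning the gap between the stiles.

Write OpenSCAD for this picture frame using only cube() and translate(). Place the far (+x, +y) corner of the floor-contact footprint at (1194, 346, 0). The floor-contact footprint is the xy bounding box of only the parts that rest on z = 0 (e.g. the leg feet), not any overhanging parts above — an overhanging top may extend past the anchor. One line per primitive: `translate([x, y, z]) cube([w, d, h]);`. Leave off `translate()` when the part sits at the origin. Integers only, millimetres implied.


translate([453, 327, 0]) cube([73, 19, 624]);
translate([1121, 327, 0]) cube([73, 19, 624]);
translate([526, 327, 0]) cube([595, 19, 73]);
translate([526, 327, 551]) cube([595, 19, 73]);


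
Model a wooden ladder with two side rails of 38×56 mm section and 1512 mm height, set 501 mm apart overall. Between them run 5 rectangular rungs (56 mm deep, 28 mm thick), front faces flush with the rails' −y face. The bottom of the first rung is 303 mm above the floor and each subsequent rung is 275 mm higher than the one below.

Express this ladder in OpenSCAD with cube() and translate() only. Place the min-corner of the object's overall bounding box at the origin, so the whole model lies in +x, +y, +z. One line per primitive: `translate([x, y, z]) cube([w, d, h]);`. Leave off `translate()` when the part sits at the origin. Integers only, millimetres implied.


cube([38, 56, 1512]);
translate([463, 0, 0]) cube([38, 56, 1512]);
translate([38, 0, 303]) cube([425, 56, 28]);
translate([38, 0, 578]) cube([425, 56, 28]);
translate([38, 0, 853]) cube([425, 56, 28]);
translate([38, 0, 1128]) cube([425, 56, 28]);
translate([38, 0, 1403]) cube([425, 56, 28]);


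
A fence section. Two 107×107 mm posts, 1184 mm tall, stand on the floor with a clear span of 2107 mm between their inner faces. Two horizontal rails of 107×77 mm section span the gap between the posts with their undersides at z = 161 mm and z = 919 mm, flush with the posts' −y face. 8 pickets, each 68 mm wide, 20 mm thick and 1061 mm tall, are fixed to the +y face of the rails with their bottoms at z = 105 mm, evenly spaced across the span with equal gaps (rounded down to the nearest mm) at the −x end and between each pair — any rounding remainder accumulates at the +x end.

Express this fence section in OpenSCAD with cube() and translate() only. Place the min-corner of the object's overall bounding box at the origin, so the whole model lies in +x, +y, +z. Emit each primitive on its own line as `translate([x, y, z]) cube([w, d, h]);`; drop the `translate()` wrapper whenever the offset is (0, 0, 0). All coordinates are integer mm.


cube([107, 107, 1184]);
translate([2214, 0, 0]) cube([107, 107, 1184]);
translate([107, 0, 161]) cube([2107, 107, 77]);
translate([107, 0, 919]) cube([2107, 107, 77]);
translate([280, 107, 105]) cube([68, 20, 1061]);
translate([521, 107, 105]) cube([68, 20, 1061]);
translate([762, 107, 105]) cube([68, 20, 1061]);
translate([1003, 107, 105]) cube([68, 20, 1061]);
translate([1244, 107, 105]) cube([68, 20, 1061]);
translate([1485, 107, 105]) cube([68, 20, 1061]);
translate([1726, 107, 105]) cube([68, 20, 1061]);
translate([1967, 107, 105]) cube([68, 20, 1061]);


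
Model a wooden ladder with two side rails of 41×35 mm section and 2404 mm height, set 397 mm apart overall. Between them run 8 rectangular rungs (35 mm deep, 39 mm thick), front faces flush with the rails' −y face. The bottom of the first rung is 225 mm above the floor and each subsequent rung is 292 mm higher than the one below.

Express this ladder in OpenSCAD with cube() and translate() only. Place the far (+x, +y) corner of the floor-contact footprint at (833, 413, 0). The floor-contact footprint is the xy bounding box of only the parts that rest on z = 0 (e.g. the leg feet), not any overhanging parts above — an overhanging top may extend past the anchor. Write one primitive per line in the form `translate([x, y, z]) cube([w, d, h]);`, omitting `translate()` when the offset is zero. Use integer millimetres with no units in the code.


// rung span = 397 - 2*41 = 315
// rung[k] z = 225 + k*292
translate([436, 378, 0]) cube([41, 35, 2404]);
translate([792, 378, 0]) cube([41, 35, 2404]);
translate([477, 378, 225]) cube([315, 35, 39]);
translate([477, 378, 517]) cube([315, 35, 39]);
translate([477, 378, 809]) cube([315, 35, 39]);
translate([477, 378, 1101]) cube([315, 35, 39]);
translate([477, 378, 1393]) cube([315, 35, 39]);
translate([477, 378, 1685]) cube([315, 35, 39]);
translate([477, 378, 1977]) cube([315, 35, 39]);
translate([477, 378, 2269]) cube([315, 35, 39]);


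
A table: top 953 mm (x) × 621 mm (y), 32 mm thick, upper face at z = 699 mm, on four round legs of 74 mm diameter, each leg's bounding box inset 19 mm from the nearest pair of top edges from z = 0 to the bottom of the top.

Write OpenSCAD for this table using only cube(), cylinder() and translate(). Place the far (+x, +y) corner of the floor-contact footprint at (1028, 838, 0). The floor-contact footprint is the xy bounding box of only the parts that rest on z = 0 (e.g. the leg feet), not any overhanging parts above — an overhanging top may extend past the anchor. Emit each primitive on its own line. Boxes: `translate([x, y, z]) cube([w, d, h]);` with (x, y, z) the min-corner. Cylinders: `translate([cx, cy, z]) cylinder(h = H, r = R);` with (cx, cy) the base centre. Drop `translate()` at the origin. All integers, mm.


// leg_h = 699 - 32 = 667
translate([94, 236, 667]) cube([953, 621, 32]);
translate([150, 292, 0]) cylinder(h = 667, r = 37);
translate([991, 292, 0]) cylinder(h = 667, r = 37);
translate([150, 801, 0]) cylinder(h = 667, r = 37);
translate([991, 801, 0]) cylinder(h = 667, r = 37);


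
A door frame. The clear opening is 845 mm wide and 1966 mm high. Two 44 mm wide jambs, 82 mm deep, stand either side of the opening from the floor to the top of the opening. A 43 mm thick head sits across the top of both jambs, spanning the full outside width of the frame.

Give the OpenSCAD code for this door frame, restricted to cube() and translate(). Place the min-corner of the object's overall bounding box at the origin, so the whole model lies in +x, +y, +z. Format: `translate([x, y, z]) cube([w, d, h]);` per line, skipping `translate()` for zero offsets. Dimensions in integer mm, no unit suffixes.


cube([44, 82, 1966]);
translate([889, 0, 0]) cube([44, 82, 1966]);
translate([0, 0, 1966]) cube([933, 82, 43]);


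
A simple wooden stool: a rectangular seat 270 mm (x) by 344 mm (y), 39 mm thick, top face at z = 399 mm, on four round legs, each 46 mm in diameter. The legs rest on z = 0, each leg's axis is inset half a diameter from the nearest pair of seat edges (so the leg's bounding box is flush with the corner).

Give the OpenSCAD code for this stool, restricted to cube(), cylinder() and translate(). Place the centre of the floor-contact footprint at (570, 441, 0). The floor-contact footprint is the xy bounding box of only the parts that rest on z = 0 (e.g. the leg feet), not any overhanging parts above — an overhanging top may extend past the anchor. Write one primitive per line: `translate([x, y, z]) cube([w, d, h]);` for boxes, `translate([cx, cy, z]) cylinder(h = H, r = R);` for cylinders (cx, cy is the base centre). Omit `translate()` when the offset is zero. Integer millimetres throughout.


translate([435, 269, 360]) cube([270, 344, 39]);
translate([458, 292, 0]) cylinder(h = 360, r = 23);
translate([682, 292, 0]) cylinder(h = 360, r = 23);
translate([458, 590, 0]) cylinder(h = 360, r = 23);
translate([682, 590, 0]) cylinder(h = 360, r = 23);


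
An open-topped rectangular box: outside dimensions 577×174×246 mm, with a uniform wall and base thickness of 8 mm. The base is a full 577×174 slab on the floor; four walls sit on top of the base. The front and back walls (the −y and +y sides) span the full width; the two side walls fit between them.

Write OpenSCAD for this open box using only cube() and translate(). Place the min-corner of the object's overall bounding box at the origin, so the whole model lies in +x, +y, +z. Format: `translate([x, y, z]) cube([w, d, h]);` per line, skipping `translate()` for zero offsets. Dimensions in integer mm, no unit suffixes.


cube([577, 174, 8]);
translate([0, 0, 8]) cube([577, 8, 238]);
translate([0, 166, 8]) cube([577, 8, 238]);
translate([0, 8, 8]) cube([8, 158, 238]);
translate([569, 8, 8]) cube([8, 158, 238]);


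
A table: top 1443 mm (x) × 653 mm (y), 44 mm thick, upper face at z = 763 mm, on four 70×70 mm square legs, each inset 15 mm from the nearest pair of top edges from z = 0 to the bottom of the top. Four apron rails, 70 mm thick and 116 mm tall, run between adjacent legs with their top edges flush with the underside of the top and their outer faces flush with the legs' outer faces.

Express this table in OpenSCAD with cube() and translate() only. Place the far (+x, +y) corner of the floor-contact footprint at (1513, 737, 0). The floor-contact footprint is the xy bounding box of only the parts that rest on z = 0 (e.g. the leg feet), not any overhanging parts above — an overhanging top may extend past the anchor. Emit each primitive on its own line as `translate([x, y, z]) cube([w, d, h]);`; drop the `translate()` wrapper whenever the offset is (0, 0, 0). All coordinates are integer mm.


translate([85, 99, 719]) cube([1443, 653, 44]);
translate([100, 114, 0]) cube([70, 70, 719]);
translate([1443, 114, 0]) cube([70, 70, 719]);
translate([100, 667, 0]) cube([70, 70, 719]);
translate([1443, 667, 0]) cube([70, 70, 719]);
translate([170, 114, 603]) cube([1273, 70, 116]);
translate([170, 667, 603]) cube([1273, 70, 116]);
translate([100, 184, 603]) cube([70, 483, 116]);
translate([1443, 184, 603]) cube([70, 483, 116]);


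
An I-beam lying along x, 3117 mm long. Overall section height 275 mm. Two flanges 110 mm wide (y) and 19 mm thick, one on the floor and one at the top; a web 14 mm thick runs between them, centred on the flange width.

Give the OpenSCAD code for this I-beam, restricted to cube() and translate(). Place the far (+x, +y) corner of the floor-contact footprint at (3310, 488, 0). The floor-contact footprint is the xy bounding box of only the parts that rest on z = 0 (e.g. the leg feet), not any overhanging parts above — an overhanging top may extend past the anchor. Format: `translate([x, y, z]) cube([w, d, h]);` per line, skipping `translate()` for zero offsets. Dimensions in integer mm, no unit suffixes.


translate([193, 378, 0]) cube([3117, 110, 19]);
translate([193, 426, 19]) cube([3117, 14, 237]);
translate([193, 378, 256]) cube([3117, 110, 19]);


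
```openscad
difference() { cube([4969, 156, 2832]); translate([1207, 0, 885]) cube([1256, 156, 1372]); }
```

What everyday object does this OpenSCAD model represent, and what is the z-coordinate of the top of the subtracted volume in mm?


A wall with a window opening. The window head height is 2257 mm.

A wall with a rectangular opening subtracted — a window. Sill at z = 885, opening 1372 mm tall, so the head is at 885 + 1372 = 2257 mm.


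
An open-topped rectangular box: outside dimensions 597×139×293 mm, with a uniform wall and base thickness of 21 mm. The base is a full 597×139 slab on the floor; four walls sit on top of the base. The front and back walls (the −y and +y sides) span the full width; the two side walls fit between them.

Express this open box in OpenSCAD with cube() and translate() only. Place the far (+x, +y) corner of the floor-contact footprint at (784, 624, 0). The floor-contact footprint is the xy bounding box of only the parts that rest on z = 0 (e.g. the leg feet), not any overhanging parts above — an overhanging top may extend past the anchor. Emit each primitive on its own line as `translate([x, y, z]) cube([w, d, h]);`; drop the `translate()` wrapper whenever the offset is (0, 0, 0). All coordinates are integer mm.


translate([187, 485, 0]) cube([597, 139, 21]);
translate([187, 485, 21]) cube([597, 21, 272]);
translate([187, 603, 21]) cube([597, 21, 272]);
translate([187, 506, 21]) cube([21, 97, 272]);
translate([763, 506, 21]) cube([21, 97, 272]);


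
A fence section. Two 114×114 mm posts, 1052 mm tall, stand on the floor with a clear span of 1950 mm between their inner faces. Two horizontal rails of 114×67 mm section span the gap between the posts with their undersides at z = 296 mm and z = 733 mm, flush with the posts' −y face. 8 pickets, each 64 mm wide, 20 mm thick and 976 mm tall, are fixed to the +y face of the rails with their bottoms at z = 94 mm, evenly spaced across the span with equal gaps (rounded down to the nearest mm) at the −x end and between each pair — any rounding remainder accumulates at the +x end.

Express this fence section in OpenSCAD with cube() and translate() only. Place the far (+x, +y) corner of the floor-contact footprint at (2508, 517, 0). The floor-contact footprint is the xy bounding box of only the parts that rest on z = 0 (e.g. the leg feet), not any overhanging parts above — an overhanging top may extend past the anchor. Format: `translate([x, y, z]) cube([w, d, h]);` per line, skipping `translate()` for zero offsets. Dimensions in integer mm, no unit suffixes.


translate([330, 403, 0]) cube([114, 114, 1052]);
translate([2394, 403, 0]) cube([114, 114, 1052]);
translate([444, 403, 296]) cube([1950, 114, 67]);
translate([444, 403, 733]) cube([1950, 114, 67]);
translate([603, 517, 94]) cube([64, 20, 976]);
translate([826, 517, 94]) cube([64, 20, 976]);
translate([1049, 517, 94]) cube([64, 20, 976]);
translate([1272, 517, 94]) cube([64, 20, 976]);
translate([1495, 517, 94]) cube([64, 20, 976]);
translate([1718, 517, 94]) cube([64, 20, 976]);
translate([1941, 517, 94]) cube([64, 20, 976]);
translate([2164, 517, 94]) cube([64, 20, 976]);


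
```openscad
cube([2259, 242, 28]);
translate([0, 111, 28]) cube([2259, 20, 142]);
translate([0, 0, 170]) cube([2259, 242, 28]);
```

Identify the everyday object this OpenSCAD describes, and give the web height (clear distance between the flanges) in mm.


An I-beam. The web height is 142 mm.

Two wide flanges with a thin centred web — an I-beam. Overall 198 mm minus two 28 mm flanges gives a web of 198 − 2·28 = 142 mm.


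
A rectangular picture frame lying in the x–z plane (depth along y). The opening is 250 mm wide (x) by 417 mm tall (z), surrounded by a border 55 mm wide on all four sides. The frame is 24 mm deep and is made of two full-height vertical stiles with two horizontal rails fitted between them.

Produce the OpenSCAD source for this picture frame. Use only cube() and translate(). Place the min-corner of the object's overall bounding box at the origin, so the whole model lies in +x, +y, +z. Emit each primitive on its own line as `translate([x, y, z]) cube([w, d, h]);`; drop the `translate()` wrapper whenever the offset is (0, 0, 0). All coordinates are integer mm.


cube([55, 24, 527]);
translate([305, 0, 0]) cube([55, 24, 527]);
translate([55, 0, 0]) cube([250, 24, 55]);
translate([55, 0, 472]) cube([250, 24, 55]);


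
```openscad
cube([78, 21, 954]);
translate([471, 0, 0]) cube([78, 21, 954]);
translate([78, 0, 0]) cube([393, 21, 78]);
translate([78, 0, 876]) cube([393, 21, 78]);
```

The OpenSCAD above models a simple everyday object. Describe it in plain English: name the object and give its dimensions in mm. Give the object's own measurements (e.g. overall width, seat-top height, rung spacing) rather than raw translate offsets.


A rectangular picture frame lying in the x–z plane (depth along y). The opening is 393 mm wide (x) by 798 mm tall (z), surrounded by a border 78 mm wide on all four sides. The frame is 21 mm deep and is made of two full-height vertical stiles with two horizontal rails fitted between them.


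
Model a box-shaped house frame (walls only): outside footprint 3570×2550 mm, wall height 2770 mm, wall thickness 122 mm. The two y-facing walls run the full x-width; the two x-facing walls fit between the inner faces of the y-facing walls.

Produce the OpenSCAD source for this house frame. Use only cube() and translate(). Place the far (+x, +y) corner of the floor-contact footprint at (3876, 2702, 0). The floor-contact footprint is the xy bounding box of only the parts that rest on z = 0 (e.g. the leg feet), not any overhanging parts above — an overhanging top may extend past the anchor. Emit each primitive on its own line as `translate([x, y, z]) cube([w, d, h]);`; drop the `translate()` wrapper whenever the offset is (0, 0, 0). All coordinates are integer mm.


translate([306, 152, 0]) cube([3570, 122, 2770]);
translate([306, 2580, 0]) cube([3570, 122, 2770]);
translate([306, 274, 0]) cube([122, 2306, 2770]);
translate([3754, 274, 0]) cube([122, 2306, 2770]);


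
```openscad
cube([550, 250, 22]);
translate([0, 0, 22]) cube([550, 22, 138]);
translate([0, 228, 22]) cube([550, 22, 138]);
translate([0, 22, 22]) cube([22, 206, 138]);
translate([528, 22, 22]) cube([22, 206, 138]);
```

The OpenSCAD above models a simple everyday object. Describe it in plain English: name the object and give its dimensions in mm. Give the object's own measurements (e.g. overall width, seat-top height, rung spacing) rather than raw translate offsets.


An open-topped rectangular box: outside dimensions 550×250×160 mm, with a uniform wall and base thickness of 22 mm. The base is a full 550×250 slab on the floor; four walls sit on top of the base. The front and back walls (the −y and +y sides) span the full width; the two side walls fit between them.


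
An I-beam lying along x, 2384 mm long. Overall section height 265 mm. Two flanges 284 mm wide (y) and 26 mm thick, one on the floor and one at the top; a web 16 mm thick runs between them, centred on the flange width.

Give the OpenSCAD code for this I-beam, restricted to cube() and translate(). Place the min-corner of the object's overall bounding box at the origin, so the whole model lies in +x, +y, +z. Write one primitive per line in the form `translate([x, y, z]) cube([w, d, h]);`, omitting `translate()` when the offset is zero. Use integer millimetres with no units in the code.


cube([2384, 284, 26]);
translate([0, 134, 26]) cube([2384, 16, 213]);
translate([0, 0, 239]) cube([2384, 284, 26]);


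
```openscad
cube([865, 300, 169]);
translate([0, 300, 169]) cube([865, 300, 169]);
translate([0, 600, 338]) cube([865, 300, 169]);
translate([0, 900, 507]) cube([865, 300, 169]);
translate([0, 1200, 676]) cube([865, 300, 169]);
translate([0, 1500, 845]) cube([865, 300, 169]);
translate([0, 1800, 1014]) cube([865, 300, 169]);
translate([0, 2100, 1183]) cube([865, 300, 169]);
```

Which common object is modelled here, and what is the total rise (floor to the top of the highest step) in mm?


A staircase. The total rise is 1352 mm.

8 identical blocks, each offset up and back from the previous — a staircase. Each step is 169 mm tall and there are 8 of them, so the total rise is 8 × 169 = 1352 mm.


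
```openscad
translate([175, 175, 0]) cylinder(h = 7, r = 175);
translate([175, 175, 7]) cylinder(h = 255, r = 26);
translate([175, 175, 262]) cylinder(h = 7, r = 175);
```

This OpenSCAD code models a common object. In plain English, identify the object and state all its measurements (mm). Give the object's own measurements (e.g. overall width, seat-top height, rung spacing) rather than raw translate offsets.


A spool: two coaxial disc flanges of radius 175 mm and thickness 7 mm, joined by a core cylinder of radius 26 mm and height 255 mm. The lower flange rests on z = 0 and the three cylinders share a vertical axis.


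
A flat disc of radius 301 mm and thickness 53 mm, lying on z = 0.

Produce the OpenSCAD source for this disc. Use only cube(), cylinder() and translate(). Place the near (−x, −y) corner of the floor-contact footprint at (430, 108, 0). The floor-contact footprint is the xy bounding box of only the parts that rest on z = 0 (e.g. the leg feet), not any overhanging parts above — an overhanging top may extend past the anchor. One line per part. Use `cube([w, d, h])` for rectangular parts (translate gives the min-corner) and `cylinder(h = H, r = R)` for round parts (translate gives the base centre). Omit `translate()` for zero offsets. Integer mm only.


translate([731, 409, 0]) cylinder(h = 53, r = 301);


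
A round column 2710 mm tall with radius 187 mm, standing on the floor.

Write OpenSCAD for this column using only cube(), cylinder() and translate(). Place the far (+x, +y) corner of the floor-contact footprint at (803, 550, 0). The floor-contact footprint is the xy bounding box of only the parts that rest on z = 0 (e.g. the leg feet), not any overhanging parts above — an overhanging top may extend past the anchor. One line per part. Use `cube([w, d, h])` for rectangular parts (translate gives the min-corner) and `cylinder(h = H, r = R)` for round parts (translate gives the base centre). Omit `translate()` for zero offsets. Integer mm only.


translate([616, 363, 0]) cylinder(h = 2710, r = 187);


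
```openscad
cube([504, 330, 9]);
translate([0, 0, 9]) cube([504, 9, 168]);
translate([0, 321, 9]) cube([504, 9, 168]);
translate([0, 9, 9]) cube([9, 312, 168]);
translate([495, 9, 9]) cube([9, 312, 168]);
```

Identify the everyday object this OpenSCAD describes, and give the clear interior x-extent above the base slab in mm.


An open box. The internal width is 486 mm.

A 504×330 base slab with four walls standing on it — an open box. The base is 504 mm wide and the walls are 9 mm thick, so the internal width is 504 − 2 × 9 = 486 mm.


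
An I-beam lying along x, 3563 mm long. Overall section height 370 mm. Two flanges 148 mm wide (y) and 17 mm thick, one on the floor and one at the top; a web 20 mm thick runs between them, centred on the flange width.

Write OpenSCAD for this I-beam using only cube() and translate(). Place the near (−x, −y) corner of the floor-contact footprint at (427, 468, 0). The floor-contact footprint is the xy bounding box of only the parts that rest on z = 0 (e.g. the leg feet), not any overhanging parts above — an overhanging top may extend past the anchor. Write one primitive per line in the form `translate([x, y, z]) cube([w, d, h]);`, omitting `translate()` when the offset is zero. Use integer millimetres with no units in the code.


translate([427, 468, 0]) cube([3563, 148, 17]);
translate([427, 532, 17]) cube([3563, 20, 336]);
translate([427, 468, 353]) cube([3563, 148, 17]);


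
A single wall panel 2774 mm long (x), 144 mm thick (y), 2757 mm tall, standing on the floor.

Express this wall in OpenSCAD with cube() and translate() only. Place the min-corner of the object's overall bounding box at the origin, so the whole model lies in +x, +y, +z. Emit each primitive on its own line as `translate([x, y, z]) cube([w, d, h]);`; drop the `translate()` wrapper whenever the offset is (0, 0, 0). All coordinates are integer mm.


cube([2774, 144, 2757]);


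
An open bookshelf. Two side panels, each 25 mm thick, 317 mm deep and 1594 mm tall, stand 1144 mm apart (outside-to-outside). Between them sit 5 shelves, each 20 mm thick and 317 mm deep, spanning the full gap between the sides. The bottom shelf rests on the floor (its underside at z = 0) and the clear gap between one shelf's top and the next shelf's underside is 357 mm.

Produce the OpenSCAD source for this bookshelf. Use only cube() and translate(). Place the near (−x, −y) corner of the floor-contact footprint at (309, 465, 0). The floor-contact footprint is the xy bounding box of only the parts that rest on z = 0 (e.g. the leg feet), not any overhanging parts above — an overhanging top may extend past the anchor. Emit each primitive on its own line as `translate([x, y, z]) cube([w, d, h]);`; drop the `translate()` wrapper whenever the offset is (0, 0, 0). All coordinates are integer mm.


translate([309, 465, 0]) cube([25, 317, 1594]);
translate([1428, 465, 0]) cube([25, 317, 1594]);
translate([334, 465, 0]) cube([1094, 317, 20]);
translate([334, 465, 377]) cube([1094, 317, 20]);
translate([334, 465, 754]) cube([1094, 317, 20]);
translate([334, 465, 1131]) cube([1094, 317, 20]);
translate([334, 465, 1508]) cube([1094, 317, 20]);


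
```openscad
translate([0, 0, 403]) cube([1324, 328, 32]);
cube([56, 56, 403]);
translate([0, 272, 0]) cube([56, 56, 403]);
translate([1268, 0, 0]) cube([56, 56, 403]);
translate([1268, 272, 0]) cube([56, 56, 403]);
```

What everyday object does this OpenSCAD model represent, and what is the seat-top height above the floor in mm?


A bench. The seat-top height is 435 mm.

A long slab on four corner posts — a bench. The slab sits at z = 403 with thickness 32, so the top is 403 + 32 = 435 mm.


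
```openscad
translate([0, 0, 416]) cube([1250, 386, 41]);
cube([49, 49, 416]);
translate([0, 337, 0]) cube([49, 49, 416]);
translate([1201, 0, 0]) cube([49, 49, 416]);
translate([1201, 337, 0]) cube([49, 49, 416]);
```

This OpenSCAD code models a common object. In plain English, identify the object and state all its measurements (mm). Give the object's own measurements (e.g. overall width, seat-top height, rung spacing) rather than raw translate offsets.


A bench: a 1250×386 mm seat slab, 41 mm thick, top at z = 457 mm, on four 49×49 mm square legs flush with the seat corners and standing on z = 0.


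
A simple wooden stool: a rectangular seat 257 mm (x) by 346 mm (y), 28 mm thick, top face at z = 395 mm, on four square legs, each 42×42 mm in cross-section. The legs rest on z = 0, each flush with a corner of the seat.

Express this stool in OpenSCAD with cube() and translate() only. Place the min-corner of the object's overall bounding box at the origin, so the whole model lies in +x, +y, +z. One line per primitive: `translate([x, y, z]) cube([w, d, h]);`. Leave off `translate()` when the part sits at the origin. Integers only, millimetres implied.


translate([0, 0, 367]) cube([257, 346, 28]);
cube([42, 42, 367]);
translate([215, 0, 0]) cube([42, 42, 367]);
translate([0, 304, 0]) cube([42, 42, 367]);
translate([215, 304, 0]) cube([42, 42, 367]);


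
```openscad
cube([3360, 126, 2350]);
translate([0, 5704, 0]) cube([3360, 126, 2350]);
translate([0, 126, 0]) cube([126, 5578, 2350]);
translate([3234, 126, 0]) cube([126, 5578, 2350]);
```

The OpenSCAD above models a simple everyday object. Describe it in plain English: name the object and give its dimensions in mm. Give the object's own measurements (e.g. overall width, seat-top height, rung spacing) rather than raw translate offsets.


The wall frame of a small rectangular building: four walls, each 2350 mm tall and 126 mm thick, enclosing a footprint 3360 mm (x) by 5830 mm (y) outside-to-outside, with no floor or roof. The front and back walls (the −y and +y sides) span the full width; the two side walls fit between them.


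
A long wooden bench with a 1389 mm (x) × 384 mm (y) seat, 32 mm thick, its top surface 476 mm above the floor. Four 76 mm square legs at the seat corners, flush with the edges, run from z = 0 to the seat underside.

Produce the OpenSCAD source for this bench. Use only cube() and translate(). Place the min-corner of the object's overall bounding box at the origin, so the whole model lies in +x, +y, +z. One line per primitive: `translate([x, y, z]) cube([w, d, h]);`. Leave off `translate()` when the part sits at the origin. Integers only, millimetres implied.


translate([0, 0, 444]) cube([1389, 384, 32]);
cube([76, 76, 444]);
translate([0, 308, 0]) cube([76, 76, 444]);
translate([1313, 0, 0]) cube([76, 76, 444]);
translate([1313, 308, 0]) cube([76, 76, 444]);


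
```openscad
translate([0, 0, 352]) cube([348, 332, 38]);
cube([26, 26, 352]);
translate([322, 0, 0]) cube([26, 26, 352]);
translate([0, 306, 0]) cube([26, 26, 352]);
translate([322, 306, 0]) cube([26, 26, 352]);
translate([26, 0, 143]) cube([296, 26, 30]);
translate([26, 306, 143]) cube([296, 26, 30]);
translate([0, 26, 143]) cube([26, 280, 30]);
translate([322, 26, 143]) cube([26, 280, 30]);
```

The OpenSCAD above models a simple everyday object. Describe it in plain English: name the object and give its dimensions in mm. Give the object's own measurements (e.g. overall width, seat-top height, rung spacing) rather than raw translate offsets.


A simple wooden stool: a rectangular seat 348 mm (x) by 332 mm (y), 38 mm thick, top face at z = 390 mm, on four square legs, each 26×26 mm in cross-section. The legs rest on z = 0, each flush with a corner of the seat. Four stretchers, 26 mm wide and 30 mm tall, connect adjacent legs with their undersides at z = 143 mm, each running between the inner faces of the legs it joins and aligned with the legs' outer faces on the other axis.


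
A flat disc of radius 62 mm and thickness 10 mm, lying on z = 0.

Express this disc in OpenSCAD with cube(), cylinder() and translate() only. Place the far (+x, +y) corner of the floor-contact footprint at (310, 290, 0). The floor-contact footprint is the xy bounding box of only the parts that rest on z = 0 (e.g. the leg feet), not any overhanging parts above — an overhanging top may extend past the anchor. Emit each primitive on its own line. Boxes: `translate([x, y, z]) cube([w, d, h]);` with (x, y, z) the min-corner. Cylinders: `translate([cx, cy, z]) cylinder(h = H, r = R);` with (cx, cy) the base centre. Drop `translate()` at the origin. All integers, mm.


translate([248, 228, 0]) cylinder(h = 10, r = 62);


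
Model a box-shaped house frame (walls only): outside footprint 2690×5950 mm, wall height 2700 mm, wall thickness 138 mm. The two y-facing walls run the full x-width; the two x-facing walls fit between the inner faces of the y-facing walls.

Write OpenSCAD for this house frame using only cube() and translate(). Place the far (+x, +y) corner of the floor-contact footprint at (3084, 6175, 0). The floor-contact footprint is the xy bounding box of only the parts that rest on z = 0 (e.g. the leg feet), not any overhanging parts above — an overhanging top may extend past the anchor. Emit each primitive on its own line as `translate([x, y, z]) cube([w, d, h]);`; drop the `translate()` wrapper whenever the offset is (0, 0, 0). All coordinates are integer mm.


translate([394, 225, 0]) cube([2690, 138, 2700]);
translate([394, 6037, 0]) cube([2690, 138, 2700]);
translate([394, 363, 0]) cube([138, 5674, 2700]);
translate([2946, 363, 0]) cube([138, 5674, 2700]);


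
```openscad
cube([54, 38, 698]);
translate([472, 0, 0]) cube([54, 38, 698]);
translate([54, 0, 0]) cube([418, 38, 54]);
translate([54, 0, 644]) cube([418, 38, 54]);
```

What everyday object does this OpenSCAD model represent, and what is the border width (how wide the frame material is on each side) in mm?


A picture frame. The border width is 54 mm.

Four thin pieces enclosing a rectangular opening — a picture frame. The two full-height stiles are 698 mm tall; the top rail sits at z = 644 and is 54 mm tall, so the border above the opening is 698 − 644 = 54 mm, matching the stile x-width.


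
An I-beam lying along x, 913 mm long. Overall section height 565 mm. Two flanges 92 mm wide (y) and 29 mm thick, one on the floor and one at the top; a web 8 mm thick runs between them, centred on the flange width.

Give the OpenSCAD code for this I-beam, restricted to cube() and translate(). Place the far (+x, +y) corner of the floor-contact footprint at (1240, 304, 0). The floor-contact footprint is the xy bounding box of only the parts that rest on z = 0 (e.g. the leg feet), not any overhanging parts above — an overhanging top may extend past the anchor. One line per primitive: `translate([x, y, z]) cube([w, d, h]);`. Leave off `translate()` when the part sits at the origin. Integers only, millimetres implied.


translate([327, 212, 0]) cube([913, 92, 29]);
translate([327, 254, 29]) cube([913, 8, 507]);
translate([327, 212, 536]) cube([913, 92, 29]);


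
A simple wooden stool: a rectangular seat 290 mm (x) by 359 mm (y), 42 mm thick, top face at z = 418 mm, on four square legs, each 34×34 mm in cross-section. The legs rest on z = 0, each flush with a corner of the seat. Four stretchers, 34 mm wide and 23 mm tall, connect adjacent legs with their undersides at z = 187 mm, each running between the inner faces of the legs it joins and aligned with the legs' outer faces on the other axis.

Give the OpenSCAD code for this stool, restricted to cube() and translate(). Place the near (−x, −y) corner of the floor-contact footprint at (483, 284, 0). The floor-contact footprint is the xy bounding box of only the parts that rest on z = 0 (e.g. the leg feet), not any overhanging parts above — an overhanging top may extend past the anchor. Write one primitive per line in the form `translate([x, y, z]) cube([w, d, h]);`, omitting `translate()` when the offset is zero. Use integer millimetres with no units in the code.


translate([483, 284, 376]) cube([290, 359, 42]);
translate([483, 284, 0]) cube([34, 34, 376]);
translate([739, 284, 0]) cube([34, 34, 376]);
translate([483, 609, 0]) cube([34, 34, 376]);
translate([739, 609, 0]) cube([34, 34, 376]);
translate([517, 284, 187]) cube([222, 34, 23]);
translate([517, 609, 187]) cube([222, 34, 23]);
translate([483, 318, 187]) cube([34, 291, 23]);
translate([739, 318, 187]) cube([34, 291, 23]);


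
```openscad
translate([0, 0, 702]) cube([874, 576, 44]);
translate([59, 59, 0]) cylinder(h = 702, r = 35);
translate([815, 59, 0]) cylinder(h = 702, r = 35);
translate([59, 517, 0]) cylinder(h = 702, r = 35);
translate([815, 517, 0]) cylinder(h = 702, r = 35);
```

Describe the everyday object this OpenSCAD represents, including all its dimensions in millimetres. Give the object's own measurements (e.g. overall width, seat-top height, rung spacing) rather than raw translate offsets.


A table: top 874 mm (x) × 576 mm (y), 44 mm thick, upper face at z = 746 mm, on four round legs of 70 mm diameter, each leg's bounding box inset 24 mm from the nearest pair of top edges from z = 0 to the bottom of the top.


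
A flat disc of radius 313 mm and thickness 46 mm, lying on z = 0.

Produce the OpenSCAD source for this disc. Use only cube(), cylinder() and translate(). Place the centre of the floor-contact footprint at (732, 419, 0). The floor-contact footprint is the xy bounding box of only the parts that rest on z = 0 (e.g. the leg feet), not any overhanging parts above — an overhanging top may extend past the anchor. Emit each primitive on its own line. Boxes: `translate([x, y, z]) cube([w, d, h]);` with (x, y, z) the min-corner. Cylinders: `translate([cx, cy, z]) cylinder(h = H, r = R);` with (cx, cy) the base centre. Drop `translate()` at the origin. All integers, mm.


translate([732, 419, 0]) cylinder(h = 46, r = 313);


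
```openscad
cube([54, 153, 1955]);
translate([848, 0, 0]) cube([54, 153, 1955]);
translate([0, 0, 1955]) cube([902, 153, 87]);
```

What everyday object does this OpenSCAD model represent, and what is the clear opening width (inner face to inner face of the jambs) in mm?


A door frame. The clear opening width is 794 mm.

Two 1955 mm tall posts with a header on top — a door frame. The left jamb is 54 mm wide at x = 0; the right jamb starts at x = 848. The clear opening is 848 − 54 = 794 mm.


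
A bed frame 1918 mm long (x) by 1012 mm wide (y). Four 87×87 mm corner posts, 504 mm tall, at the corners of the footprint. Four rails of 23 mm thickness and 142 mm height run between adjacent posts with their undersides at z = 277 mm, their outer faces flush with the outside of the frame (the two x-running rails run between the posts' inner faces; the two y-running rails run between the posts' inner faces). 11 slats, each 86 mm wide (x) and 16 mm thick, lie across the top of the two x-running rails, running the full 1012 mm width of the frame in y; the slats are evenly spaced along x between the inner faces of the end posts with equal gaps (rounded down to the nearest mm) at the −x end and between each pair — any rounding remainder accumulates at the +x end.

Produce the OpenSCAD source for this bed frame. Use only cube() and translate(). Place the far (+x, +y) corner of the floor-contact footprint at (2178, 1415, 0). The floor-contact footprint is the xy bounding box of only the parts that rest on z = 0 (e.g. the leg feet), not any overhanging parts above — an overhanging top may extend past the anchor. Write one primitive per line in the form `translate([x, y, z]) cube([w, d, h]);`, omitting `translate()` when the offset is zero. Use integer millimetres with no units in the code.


// slat z = rail_z + rail_h = 277 + 142 = 419
// slat gap = ⌊(1744 − 11·86) / 12⌋ = 66
translate([260, 403, 0]) cube([87, 87, 504]);
translate([260, 1328, 0]) cube([87, 87, 504]);
translate([2091, 403, 0]) cube([87, 87, 504]);
translate([2091, 1328, 0]) cube([87, 87, 504]);
translate([347, 403, 277]) cube([1744, 23, 142]);
translate([347, 1392, 277]) cube([1744, 23, 142]);
translate([260, 490, 277]) cube([23, 838, 142]);
translate([2155, 490, 277]) cube([23, 838, 142]);
translate([413, 403, 419]) cube([86, 1012, 16]);
translate([565, 403, 419]) cube([86, 1012, 16]);
translate([717, 403, 419]) cube([86, 1012, 16]);
translate([869, 403, 419]) cube([86, 1012, 16]);
translate([1021, 403, 419]) cube([86, 1012, 16]);
translate([1173, 403, 419]) cube([86, 1012, 16]);
translate([1325, 403, 419]) cube([86, 1012, 16]);
translate([1477, 403, 419]) cube([86, 1012, 16]);
translate([1629, 403, 419]) cube([86, 1012, 16]);
translate([1781, 403, 419]) cube([86, 1012, 16]);
translate([1933, 403, 419]) cube([86, 1012, 16]);


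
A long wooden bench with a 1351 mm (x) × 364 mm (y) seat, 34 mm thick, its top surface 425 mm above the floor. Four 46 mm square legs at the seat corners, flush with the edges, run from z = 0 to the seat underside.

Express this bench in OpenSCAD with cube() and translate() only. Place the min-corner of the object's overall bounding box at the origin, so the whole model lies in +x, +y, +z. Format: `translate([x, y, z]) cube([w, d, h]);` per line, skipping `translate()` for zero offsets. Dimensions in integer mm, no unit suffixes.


// leg_h = 425 − 34 = 391
translate([0, 0, 391]) cube([1351, 364, 34]);
cube([46, 46, 391]);
translate([0, 318, 0]) cube([46, 46, 391]);
translate([1305, 0, 0]) cube([46, 46, 391]);
translate([1305, 318, 0]) cube([46, 46, 391]);


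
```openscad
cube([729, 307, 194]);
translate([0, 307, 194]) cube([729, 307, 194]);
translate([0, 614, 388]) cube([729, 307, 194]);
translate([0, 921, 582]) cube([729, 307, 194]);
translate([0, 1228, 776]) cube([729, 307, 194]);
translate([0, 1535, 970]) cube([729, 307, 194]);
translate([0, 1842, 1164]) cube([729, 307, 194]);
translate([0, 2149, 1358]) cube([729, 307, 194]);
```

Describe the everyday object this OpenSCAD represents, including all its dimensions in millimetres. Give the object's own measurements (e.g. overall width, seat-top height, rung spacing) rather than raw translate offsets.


A straight staircase of 8 solid steps. Each step is 729 mm wide (x), 307 mm deep (y, the going) and 194 mm tall (the rise). The first step rests on the floor; each subsequent step sits one going further in +y and one rise higher in +z, directly behind and above the previous step with no overlap.


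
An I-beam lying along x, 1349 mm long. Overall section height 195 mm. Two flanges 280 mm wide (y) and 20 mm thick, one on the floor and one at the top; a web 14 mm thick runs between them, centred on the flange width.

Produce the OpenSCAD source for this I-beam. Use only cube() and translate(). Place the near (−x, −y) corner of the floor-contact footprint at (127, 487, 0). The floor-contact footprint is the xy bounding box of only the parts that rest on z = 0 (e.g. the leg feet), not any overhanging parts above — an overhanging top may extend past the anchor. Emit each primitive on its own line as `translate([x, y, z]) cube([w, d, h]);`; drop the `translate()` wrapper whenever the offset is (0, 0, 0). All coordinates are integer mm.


translate([127, 487, 0]) cube([1349, 280, 20]);
translate([127, 620, 20]) cube([1349, 14, 155]);
translate([127, 487, 175]) cube([1349, 280, 20]);
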